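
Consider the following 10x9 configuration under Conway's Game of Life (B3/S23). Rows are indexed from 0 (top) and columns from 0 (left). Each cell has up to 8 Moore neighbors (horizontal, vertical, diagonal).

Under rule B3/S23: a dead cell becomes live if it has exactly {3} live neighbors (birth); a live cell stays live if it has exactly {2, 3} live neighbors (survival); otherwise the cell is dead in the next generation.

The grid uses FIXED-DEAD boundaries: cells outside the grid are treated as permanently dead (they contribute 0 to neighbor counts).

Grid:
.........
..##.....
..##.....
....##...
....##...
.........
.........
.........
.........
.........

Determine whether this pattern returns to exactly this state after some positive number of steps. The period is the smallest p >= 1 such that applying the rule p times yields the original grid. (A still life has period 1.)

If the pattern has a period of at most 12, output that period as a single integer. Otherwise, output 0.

Answer: 2

Derivation:
Simulating and comparing each generation to the original:
Gen 0 (original, given above): 8 live cells
Gen 1: 6 live cells, differs from original
Gen 2: 8 live cells, MATCHES original -> period = 2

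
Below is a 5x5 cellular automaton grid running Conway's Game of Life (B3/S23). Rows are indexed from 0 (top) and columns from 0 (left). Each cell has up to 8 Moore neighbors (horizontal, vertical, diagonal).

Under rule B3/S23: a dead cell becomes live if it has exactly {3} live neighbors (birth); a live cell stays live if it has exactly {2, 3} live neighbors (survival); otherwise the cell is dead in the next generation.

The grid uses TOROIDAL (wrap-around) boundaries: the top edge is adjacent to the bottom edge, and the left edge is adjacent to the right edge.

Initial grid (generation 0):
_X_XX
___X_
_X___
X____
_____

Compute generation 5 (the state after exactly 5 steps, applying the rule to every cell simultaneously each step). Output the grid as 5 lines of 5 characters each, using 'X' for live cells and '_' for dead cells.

Answer: _____
XXX__
___X_
___XX
_XX__

Derivation:
Simulating step by step:
Generation 0 (given above): 6 live cells
Generation 1: 8 live cells
__XXX
X__XX
_____
_____
X___X
Generation 2: 7 live cells
_XX__
X_X__
____X
_____
X___X
Generation 3: 10 live cells
__XXX
X_XX_
_____
X___X
XX___
Generation 4: 10 live cells
_____
_XX__
XX_X_
XX__X
_XX__
Generation 5: 8 live cells
(generation 5 grid is the final answer)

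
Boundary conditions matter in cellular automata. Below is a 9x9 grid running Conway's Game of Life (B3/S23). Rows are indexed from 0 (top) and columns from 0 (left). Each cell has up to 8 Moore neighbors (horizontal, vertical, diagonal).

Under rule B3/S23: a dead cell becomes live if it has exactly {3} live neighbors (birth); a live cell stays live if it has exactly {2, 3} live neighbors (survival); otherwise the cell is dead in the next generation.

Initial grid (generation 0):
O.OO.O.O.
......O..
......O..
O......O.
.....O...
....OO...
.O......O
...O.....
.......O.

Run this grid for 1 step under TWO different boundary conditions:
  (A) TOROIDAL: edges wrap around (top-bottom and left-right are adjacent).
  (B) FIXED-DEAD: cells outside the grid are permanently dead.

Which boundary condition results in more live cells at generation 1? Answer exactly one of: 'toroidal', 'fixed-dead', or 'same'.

Under TOROIDAL boundary, generation 1:
.......OO
.....OOO.
......OO.
......O..
....OOO..
....OO...
....O....
.........
..OOO.O.O
Population = 19

Under FIXED-DEAD boundary, generation 1:
......O..
.....OOO.
......OO.
......O..
....OOO..
....OO...
....O....
.........
.........
Population = 13

Comparison: toroidal=19, fixed-dead=13 -> toroidal

Answer: toroidal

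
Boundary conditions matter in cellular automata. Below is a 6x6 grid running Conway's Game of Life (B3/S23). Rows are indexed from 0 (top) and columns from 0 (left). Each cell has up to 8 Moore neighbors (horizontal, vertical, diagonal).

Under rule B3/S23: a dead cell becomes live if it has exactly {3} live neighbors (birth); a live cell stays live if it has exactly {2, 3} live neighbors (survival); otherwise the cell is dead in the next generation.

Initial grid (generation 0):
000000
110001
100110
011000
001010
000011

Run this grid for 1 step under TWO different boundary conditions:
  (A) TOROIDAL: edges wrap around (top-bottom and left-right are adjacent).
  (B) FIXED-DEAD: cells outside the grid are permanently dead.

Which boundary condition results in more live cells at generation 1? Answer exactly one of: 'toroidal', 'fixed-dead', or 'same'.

Answer: toroidal

Derivation:
Under TOROIDAL boundary, generation 1:
000010
110011
000110
011011
011011
000111
Population = 18

Under FIXED-DEAD boundary, generation 1:
000000
110010
100110
011010
011011
000111
Population = 16

Comparison: toroidal=18, fixed-dead=16 -> toroidal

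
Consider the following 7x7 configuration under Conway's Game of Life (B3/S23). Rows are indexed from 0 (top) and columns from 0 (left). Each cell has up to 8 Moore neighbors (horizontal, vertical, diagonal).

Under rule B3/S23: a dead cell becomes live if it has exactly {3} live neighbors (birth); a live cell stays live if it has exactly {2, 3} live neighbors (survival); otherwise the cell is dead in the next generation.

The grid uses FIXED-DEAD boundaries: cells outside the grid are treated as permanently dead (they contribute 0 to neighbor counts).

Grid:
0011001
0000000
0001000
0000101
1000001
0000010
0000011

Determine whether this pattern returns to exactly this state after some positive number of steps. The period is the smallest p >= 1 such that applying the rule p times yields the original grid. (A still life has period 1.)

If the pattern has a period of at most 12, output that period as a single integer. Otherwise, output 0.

Answer: 0

Derivation:
Simulating and comparing each generation to the original:
Gen 0 (original, given above): 11 live cells
Gen 1: 7 live cells, differs from original
Gen 2: 5 live cells, differs from original
Gen 3: 5 live cells, differs from original
Gen 4: 3 live cells, differs from original
Gen 5: 2 live cells, differs from original
Gen 6: 0 live cells, differs from original
Gen 7: 0 live cells, differs from original
Gen 8: 0 live cells, differs from original
Gen 9: 0 live cells, differs from original
Gen 10: 0 live cells, differs from original
Gen 11: 0 live cells, differs from original
Gen 12: 0 live cells, differs from original
No period found within 12 steps.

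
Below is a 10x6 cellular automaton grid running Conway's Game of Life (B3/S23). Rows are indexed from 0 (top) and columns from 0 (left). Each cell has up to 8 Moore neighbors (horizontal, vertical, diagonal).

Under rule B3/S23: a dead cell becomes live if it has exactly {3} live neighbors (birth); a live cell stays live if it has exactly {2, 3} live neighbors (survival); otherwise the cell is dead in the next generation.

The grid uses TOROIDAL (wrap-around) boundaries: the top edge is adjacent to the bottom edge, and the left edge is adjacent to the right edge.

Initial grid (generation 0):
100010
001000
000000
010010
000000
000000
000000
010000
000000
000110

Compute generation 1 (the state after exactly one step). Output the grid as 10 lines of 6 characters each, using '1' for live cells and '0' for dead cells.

Simulating step by step:
Generation 0 (given above): 8 live cells
Generation 1: 5 live cells
(generation 1 grid is the final answer)

Answer: 000011
000000
000000
000000
000000
000000
000000
000000
000000
000111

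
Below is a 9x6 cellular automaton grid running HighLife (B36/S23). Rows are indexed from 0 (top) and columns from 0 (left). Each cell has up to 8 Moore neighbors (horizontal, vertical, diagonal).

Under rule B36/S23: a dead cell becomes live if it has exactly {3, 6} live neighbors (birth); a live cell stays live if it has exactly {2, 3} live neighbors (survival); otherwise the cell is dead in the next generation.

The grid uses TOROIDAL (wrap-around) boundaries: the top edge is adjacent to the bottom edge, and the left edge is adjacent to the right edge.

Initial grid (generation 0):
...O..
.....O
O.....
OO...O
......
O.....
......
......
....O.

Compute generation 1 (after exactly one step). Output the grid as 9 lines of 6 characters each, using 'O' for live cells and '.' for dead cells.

Simulating step by step:
Generation 0 (given above): 8 live cells
Generation 1: 7 live cells
(generation 1 grid is the final answer)

Answer: ....O.
......
.O....
OO...O
.O...O
......
......
......
......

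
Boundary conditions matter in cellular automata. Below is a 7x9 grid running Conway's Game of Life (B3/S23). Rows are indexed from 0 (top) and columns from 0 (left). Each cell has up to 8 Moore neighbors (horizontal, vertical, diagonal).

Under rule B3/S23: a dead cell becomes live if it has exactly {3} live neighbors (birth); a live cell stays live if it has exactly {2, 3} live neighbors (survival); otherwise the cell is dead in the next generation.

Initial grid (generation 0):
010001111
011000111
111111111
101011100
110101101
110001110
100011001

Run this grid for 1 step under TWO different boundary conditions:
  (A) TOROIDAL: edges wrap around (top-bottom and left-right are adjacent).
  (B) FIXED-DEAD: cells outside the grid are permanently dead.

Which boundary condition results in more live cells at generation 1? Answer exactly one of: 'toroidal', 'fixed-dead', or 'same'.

Answer: fixed-dead

Derivation:
Under TOROIDAL boundary, generation 1:
011010000
000000000
000000000
000000000
000100000
001000000
000010000
Population = 6

Under FIXED-DEAD boundary, generation 1:
011001001
000000000
100000001
000000001
000100000
001000001
110011010
Population = 15

Comparison: toroidal=6, fixed-dead=15 -> fixed-dead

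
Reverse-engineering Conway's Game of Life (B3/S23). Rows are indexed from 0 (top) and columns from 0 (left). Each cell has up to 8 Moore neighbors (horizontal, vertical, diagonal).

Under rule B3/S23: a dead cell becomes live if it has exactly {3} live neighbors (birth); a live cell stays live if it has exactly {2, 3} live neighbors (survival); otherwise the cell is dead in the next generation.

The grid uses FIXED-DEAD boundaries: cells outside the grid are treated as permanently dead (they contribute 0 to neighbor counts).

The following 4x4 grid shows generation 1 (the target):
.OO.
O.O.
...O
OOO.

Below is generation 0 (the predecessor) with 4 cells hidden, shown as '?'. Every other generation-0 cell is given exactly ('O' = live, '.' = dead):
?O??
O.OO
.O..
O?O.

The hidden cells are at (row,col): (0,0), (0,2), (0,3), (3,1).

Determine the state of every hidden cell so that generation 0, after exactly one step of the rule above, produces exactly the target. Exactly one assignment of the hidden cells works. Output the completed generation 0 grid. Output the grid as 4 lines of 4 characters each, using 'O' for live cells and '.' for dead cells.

Answer: .O..
O.OO
.O..
OOO.

Derivation:
Hidden generation-0 cells (in order): (0,0), (0,2), (0,3), (3,1).
A hidden cell only influences target cells in its own 3x3 neighborhood. Try each of the 2^4 = 16 assignments, step the completed generation 0 forward once under B3/S23, and compare with the target:
  (0,0)=. (0,2)=. (0,3)=. (3,1)=. -> step gives (2,0)='O' but target has '.' -> reject
  (0,0)=. (0,2)=. (0,3)=. (3,1)=O -> step reproduces the target at every cell -> ACCEPT
  (0,0)=. (0,2)=. (0,3)=O (3,1)=. -> step gives (0,2)='.' but target has 'O' -> reject
  (0,0)=. (0,2)=. (0,3)=O (3,1)=O -> step gives (0,2)='.' but target has 'O' -> reject
  (0,0)=. (0,2)=O (0,3)=. (3,1)=. -> step gives (0,3)='O' but target has '.' -> reject
  (0,0)=. (0,2)=O (0,3)=. (3,1)=O -> step gives (0,3)='O' but target has '.' -> reject
  (0,0)=. (0,2)=O (0,3)=O (3,1)=. -> step gives (0,2)='.' but target has 'O' -> reject
  (0,0)=. (0,2)=O (0,3)=O (3,1)=O -> step gives (0,2)='.' but target has 'O' -> reject
  (0,0)=O (0,2)=. (0,3)=. (3,1)=. -> step gives (0,0)='O' but target has '.' -> reject
  (0,0)=O (0,2)=. (0,3)=. (3,1)=O -> step gives (0,0)='O' but target has '.' -> reject
  (0,0)=O (0,2)=. (0,3)=O (3,1)=. -> step gives (0,0)='O' but target has '.' -> reject
  (0,0)=O (0,2)=. (0,3)=O (3,1)=O -> step gives (0,0)='O' but target has '.' -> reject
  (0,0)=O (0,2)=O (0,3)=. (3,1)=. -> step gives (0,0)='O' but target has '.' -> reject
  (0,0)=O (0,2)=O (0,3)=. (3,1)=O -> step gives (0,0)='O' but target has '.' -> reject
  (0,0)=O (0,2)=O (0,3)=O (3,1)=. -> step gives (0,0)='O' but target has '.' -> reject
  (0,0)=O (0,2)=O (0,3)=O (3,1)=O -> step gives (0,0)='O' but target has '.' -> reject
Unique solution: (0,0)=dead, (0,2)=dead, (0,3)=dead, (3,1)=live.
Check: live-neighbor counts of every cell in the completed generation 0:
2232
2431
4553
2321
Applying B3/S23 to generation 0 with these counts gives:
.OO.
O.O.
...O
OOO.
which matches the target exactly.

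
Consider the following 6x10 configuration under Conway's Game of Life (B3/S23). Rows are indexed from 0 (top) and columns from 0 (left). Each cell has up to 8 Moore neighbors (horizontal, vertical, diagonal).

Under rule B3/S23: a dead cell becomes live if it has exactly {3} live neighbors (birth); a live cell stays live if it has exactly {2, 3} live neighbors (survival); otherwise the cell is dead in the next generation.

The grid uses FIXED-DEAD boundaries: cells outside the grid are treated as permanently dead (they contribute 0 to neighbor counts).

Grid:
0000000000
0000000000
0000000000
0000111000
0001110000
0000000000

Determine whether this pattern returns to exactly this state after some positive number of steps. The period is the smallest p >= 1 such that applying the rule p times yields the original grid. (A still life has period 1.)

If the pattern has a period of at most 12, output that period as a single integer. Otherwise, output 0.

Answer: 2

Derivation:
Simulating and comparing each generation to the original:
Gen 0 (original, given above): 6 live cells
Gen 1: 6 live cells, differs from original
Gen 2: 6 live cells, MATCHES original -> period = 2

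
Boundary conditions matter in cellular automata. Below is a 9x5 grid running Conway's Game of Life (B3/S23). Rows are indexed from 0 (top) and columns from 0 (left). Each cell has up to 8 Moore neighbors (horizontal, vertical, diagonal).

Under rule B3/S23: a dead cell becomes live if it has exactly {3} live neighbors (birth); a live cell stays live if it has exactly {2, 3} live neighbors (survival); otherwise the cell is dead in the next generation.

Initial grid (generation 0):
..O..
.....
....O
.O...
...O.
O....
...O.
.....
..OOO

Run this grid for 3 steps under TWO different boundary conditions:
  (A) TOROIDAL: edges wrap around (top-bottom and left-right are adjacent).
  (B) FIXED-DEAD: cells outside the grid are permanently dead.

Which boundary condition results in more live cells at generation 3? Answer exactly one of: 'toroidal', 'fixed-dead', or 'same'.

Under TOROIDAL boundary, generation 3:
.OOO.
.....
.....
.....
.....
.....
.....
.OOO.
.O...
Population = 7

Under FIXED-DEAD boundary, generation 3:
.....
.....
.....
.....
.....
.....
.....
.....
.....
Population = 0

Comparison: toroidal=7, fixed-dead=0 -> toroidal

Answer: toroidal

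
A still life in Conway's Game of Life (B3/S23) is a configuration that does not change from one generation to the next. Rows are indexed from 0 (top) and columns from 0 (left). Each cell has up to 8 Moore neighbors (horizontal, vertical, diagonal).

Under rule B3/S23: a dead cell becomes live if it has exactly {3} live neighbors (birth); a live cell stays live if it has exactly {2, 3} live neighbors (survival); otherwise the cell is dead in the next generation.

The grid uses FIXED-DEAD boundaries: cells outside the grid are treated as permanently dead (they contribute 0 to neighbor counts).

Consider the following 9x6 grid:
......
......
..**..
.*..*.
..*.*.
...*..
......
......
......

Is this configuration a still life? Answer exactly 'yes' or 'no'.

Answer: yes

Derivation:
Compute generation 1 and compare to generation 0 (given above):
Generation 1:
......
......
..**..
.*..*.
..*.*.
...*..
......
......
......
The grids are IDENTICAL -> still life.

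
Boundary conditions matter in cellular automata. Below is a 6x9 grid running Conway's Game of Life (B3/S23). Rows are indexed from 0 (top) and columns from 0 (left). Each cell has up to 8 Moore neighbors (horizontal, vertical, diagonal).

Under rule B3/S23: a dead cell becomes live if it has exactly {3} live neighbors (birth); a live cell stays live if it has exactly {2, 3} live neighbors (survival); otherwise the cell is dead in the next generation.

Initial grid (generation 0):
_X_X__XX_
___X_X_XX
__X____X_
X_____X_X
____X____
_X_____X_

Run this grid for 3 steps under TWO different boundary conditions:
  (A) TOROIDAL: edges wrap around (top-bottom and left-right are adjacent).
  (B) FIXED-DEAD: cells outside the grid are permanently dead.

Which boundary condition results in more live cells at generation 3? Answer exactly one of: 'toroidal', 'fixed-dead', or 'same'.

Under TOROIDAL boundary, generation 3:
_X_XXX___
X__XXXX__
X______X_
_________
XX____XX_
XX___XXX_
Population = 20

Under FIXED-DEAD boundary, generation 3:
___X_XXXX
___X_XXXX
____X____
_________
_________
_________
Population = 11

Comparison: toroidal=20, fixed-dead=11 -> toroidal

Answer: toroidal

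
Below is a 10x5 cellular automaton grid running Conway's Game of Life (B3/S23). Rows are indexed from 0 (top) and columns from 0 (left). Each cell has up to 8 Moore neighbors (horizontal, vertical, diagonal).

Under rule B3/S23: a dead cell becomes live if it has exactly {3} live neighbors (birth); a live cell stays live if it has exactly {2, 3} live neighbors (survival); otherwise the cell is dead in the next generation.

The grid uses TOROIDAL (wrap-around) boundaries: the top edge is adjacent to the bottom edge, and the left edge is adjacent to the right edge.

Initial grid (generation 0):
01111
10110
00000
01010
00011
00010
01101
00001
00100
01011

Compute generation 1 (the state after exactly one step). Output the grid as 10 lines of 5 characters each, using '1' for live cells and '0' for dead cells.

Simulating step by step:
Generation 0 (given above): 20 live cells
Generation 1: 21 live cells
(generation 1 grid is the final answer)

Answer: 00000
10000
01011
00111
00011
10000
10101
11100
10101
01001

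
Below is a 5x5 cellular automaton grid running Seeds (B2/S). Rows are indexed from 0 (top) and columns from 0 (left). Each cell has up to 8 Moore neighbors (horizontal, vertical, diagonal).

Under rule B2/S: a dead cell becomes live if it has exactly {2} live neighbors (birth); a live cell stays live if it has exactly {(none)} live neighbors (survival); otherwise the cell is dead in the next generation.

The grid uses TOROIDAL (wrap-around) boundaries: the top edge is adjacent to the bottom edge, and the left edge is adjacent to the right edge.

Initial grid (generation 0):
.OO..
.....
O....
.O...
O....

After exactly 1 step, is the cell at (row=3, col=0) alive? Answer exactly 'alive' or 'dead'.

Answer: dead

Derivation:
Simulating step by step:
Generation 0 (given above): 5 live cells
Generation 1: 5 live cells
O....
O.O..
.O...
....O
.....

Cell (3,0) at generation 1: 0 -> dead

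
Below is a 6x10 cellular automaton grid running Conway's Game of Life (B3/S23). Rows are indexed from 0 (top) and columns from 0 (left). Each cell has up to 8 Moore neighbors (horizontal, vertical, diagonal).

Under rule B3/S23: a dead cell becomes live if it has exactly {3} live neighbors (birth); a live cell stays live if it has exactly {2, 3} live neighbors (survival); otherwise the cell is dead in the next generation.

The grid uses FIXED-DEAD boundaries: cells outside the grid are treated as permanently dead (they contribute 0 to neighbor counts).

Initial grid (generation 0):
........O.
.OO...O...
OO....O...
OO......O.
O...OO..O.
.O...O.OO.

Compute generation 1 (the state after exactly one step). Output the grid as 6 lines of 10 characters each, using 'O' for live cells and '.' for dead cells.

Simulating step by step:
Generation 0 (given above): 18 live cells
Generation 1: 18 live cells
(generation 1 grid is the final answer)

Answer: ..........
OOO....O..
.......O..
.....O.O..
O...OOO.OO
....OOOOO.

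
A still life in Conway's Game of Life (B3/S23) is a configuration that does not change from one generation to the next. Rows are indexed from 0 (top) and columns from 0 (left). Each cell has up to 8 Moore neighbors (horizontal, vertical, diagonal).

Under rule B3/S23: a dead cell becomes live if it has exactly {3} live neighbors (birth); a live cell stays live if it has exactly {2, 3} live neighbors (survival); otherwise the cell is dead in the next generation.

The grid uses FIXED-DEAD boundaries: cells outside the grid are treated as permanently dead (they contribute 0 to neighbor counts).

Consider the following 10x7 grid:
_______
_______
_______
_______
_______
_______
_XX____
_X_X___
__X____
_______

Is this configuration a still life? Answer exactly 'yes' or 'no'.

Compute generation 1 and compare to generation 0 (given above):
Generation 1:
_______
_______
_______
_______
_______
_______
_XX____
_X_X___
__X____
_______
The grids are IDENTICAL -> still life.

Answer: yes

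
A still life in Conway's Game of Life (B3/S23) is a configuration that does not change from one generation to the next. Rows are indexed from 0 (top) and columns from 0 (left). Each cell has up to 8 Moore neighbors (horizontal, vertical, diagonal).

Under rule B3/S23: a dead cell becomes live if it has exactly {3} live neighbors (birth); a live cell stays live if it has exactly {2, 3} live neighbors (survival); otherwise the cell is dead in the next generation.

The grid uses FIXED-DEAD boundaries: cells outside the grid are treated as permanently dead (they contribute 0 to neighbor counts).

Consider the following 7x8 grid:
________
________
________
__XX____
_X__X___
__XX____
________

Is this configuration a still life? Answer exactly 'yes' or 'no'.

Compute generation 1 and compare to generation 0 (given above):
Generation 1:
________
________
________
__XX____
_X__X___
__XX____
________
The grids are IDENTICAL -> still life.

Answer: yes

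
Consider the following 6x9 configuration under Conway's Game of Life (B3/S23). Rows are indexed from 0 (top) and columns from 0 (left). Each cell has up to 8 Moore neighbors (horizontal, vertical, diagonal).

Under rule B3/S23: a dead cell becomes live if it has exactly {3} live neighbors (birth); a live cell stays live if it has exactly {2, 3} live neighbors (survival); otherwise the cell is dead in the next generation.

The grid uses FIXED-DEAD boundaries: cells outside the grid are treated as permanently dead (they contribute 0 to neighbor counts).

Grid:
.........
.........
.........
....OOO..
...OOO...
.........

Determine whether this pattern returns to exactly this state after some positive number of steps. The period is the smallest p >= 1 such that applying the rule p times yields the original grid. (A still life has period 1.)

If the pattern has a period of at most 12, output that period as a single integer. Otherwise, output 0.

Answer: 2

Derivation:
Simulating and comparing each generation to the original:
Gen 0 (original, given above): 6 live cells
Gen 1: 6 live cells, differs from original
Gen 2: 6 live cells, MATCHES original -> period = 2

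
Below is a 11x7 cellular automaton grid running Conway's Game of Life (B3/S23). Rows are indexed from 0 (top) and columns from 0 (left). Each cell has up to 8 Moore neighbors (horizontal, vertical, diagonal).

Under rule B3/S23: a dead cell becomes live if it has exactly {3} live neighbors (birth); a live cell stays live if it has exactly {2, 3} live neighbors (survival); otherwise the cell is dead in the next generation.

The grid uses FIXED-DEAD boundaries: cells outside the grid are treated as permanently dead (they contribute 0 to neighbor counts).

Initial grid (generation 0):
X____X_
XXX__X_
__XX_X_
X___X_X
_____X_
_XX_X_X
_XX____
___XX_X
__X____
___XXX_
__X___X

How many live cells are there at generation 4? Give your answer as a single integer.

Answer: 20

Derivation:
Simulating step by step:
Generation 0 (given above): 28 live cells
Generation 1: 34 live cells
X______
X_XX_XX
X_XX_XX
___XX_X
_X_XX_X
_XXX_X_
_X__X__
_X_X___
__X____
__XXXX_
___XXX_
Generation 2: 23 live cells
_X_____
X_XX_XX
_______
_X____X
_X____X
XX___X_
XX__X__
_X_X___
_X_____
__X__X_
__X__X_
Generation 3: 19 live cells
_XX____
_XX____
_XX__XX
_______
_XX__XX
__X__X_
____X__
_X_____
_X_____
_XX____
_______
Generation 4: 20 live cells
_XX____
X__X___
_XX____
_______
_XX__XX
_XXXXXX
_______
_______
XX_____
_XX____
_______
Population at generation 4: 20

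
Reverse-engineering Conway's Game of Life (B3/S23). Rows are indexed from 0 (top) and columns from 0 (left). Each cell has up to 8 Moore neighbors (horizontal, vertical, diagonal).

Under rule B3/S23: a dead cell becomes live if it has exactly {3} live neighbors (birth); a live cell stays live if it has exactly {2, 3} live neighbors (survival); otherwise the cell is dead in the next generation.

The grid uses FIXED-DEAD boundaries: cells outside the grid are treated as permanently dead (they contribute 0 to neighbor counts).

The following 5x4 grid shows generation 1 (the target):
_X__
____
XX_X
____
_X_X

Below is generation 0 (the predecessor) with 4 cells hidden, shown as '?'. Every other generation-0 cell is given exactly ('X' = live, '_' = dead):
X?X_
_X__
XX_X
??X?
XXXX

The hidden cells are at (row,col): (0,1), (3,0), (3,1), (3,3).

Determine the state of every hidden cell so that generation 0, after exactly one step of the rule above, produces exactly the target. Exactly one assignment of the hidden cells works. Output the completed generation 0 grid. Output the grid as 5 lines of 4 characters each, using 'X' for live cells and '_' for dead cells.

Answer: X_X_
_X__
XX_X
__XX
XXXX

Derivation:
Hidden generation-0 cells (in order): (0,1), (3,0), (3,1), (3,3).
A hidden cell only influences target cells in its own 3x3 neighborhood. Try each of the 2^4 = 16 assignments, step the completed generation 0 forward once under B3/S23, and compare with the target:
  (0,1)=_ (3,0)=_ (3,1)=_ (3,3)=_ -> step gives (2,3)='_' but target has 'X' -> reject
  (0,1)=_ (3,0)=_ (3,1)=_ (3,3)=X -> step reproduces the target at every cell -> ACCEPT
  (0,1)=_ (3,0)=_ (3,1)=X (3,3)=_ -> step gives (2,1)='_' but target has 'X' -> reject
  (0,1)=_ (3,0)=_ (3,1)=X (3,3)=X -> step gives (2,1)='_' but target has 'X' -> reject
  (0,1)=_ (3,0)=X (3,1)=_ (3,3)=_ -> step gives (2,1)='_' but target has 'X' -> reject
  (0,1)=_ (3,0)=X (3,1)=_ (3,3)=X -> step gives (2,1)='_' but target has 'X' -> reject
  (0,1)=_ (3,0)=X (3,1)=X (3,3)=_ -> step gives (2,0)='_' but target has 'X' -> reject
  (0,1)=_ (3,0)=X (3,1)=X (3,3)=X -> step gives (2,0)='_' but target has 'X' -> reject
  (0,1)=X (3,0)=_ (3,1)=_ (3,3)=_ -> step gives (0,0)='X' but target has '_' -> reject
  (0,1)=X (3,0)=_ (3,1)=_ (3,3)=X -> step gives (0,0)='X' but target has '_' -> reject
  (0,1)=X (3,0)=_ (3,1)=X (3,3)=_ -> step gives (0,0)='X' but target has '_' -> reject
  (0,1)=X (3,0)=_ (3,1)=X (3,3)=X -> step gives (0,0)='X' but target has '_' -> reject
  (0,1)=X (3,0)=X (3,1)=_ (3,3)=_ -> step gives (0,0)='X' but target has '_' -> reject
  (0,1)=X (3,0)=X (3,1)=_ (3,3)=X -> step gives (0,0)='X' but target has '_' -> reject
  (0,1)=X (3,0)=X (3,1)=X (3,3)=_ -> step gives (0,0)='X' but target has '_' -> reject
  (0,1)=X (3,0)=X (3,1)=X (3,3)=X -> step gives (0,0)='X' but target has '_' -> reject
Unique solution: (0,1)=dead, (3,0)=dead, (3,1)=dead, (3,3)=live.
Check: live-neighbor counts of every cell in the completed generation 0:
1311
4442
2352
4664
1343
Applying B3/S23 to generation 0 with these counts gives:
_X__
____
XX_X
____
_X_X
which matches the target exactly.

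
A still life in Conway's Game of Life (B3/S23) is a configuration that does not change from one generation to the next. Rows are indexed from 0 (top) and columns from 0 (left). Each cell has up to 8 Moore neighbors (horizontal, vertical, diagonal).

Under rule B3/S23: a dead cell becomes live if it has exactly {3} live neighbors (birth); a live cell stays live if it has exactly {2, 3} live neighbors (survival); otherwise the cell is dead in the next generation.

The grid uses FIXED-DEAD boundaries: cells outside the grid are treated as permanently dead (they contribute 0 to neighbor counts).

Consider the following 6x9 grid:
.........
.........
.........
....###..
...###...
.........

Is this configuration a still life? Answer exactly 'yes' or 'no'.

Compute generation 1 and compare to generation 0 (given above):
Generation 1:
.........
.........
.....#...
...#..#..
...#..#..
....#....
Cell (2,5) differs: gen0=0 vs gen1=1 -> NOT a still life.

Answer: no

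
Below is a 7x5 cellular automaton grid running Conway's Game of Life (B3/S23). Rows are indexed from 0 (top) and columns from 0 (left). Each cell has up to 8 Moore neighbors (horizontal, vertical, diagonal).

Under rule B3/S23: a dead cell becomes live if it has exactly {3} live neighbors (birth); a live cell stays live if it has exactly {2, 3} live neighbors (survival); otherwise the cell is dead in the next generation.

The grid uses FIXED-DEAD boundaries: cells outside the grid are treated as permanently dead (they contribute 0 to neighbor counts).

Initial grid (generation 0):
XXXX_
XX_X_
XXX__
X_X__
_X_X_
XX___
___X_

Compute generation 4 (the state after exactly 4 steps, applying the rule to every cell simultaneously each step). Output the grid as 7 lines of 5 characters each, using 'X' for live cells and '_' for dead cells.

Answer: ___X_
__X_X
____X
_XXX_
__X__
_____
_____

Derivation:
Simulating step by step:
Generation 0 (given above): 17 live cells
Generation 1: 8 live cells
X__X_
___X_
___X_
X__X_
_____
XX___
_____
Generation 2: 8 live cells
_____
__XXX
__XXX
_____
XX___
_____
_____
Generation 3: 8 live cells
___X_
__X_X
__X_X
_XXX_
_____
_____
_____
Generation 4: 8 live cells
(generation 4 grid is the final answer)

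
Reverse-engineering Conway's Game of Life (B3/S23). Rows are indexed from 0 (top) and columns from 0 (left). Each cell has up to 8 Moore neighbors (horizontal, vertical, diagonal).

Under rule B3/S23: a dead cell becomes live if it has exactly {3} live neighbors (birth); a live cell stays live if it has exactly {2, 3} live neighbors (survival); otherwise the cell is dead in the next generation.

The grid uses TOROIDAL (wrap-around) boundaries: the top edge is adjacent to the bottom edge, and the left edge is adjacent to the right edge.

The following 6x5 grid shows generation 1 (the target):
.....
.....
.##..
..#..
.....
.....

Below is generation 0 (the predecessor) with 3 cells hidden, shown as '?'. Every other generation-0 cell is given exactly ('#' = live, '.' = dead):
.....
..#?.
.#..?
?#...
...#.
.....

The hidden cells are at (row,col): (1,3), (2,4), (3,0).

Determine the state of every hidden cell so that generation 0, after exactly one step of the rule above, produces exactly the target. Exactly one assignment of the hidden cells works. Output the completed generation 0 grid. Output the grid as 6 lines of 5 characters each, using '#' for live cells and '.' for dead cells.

Hidden generation-0 cells (in order): (1,3), (2,4), (3,0).
A hidden cell only influences target cells in its own 3x3 neighborhood. Try each of the 2^3 = 8 assignments, step the completed generation 0 forward once under B3/S23, and compare with the target:
  (1,3)=. (2,4)=. (3,0)=. -> step reproduces the target at every cell -> ACCEPT
  (1,3)=. (2,4)=. (3,0)=# -> step gives (2,0)='#' but target has '.' -> reject
  (1,3)=. (2,4)=# (3,0)=. -> step gives (2,0)='#' but target has '.' -> reject
  (1,3)=. (2,4)=# (3,0)=# -> step gives (3,0)='#' but target has '.' -> reject
  (1,3)=# (2,4)=. (3,0)=. -> step gives (1,2)='#' but target has '.' -> reject
  (1,3)=# (2,4)=. (3,0)=# -> step gives (1,2)='#' but target has '.' -> reject
  (1,3)=# (2,4)=# (3,0)=. -> step gives (1,2)='#' but target has '.' -> reject
  (1,3)=# (2,4)=# (3,0)=# -> step gives (1,2)='#' but target has '.' -> reject
Unique solution: (1,3)=dead, (2,4)=dead, (3,0)=dead.
Check: live-neighbor counts of every cell in the completed generation 0:
01110
12110
22310
21311
11201
00111
Applying B3/S23 to generation 0 with these counts gives:
.....
.....
.##..
..#..
.....
.....
which matches the target exactly.

Answer: .....
..#..
.#...
.#...
...#.
.....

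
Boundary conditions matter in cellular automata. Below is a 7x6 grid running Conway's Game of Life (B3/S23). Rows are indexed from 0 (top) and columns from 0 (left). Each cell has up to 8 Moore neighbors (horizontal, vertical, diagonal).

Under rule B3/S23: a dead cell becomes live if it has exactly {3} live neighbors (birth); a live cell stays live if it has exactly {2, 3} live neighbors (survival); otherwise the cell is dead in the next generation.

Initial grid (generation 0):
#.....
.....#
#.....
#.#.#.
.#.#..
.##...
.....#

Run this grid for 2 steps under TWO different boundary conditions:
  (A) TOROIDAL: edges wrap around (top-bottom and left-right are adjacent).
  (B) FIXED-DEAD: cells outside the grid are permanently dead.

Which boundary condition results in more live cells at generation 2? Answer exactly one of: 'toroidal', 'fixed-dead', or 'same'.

Answer: toroidal

Derivation:
Under TOROIDAL boundary, generation 2:
......
......
..#.#.
..####
...##.
..#..#
..#...
Population = 11

Under FIXED-DEAD boundary, generation 2:
......
......
.##...
#.##..
#..#..
.##...
......
Population = 9

Comparison: toroidal=11, fixed-dead=9 -> toroidal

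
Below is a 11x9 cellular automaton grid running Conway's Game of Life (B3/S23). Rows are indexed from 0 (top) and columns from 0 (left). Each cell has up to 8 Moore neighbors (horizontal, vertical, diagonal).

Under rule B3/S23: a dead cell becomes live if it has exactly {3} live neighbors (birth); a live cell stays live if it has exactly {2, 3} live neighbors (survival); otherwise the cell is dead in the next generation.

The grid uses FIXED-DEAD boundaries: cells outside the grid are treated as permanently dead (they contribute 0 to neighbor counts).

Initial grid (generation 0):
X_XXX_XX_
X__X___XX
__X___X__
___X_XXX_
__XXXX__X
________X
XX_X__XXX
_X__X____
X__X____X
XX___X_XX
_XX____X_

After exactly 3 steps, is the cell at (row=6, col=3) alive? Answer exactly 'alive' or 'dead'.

Answer: dead

Derivation:
Simulating step by step:
Generation 0 (given above): 41 live cells
Generation 1: 48 live cells
_XXXX_XXX
____XX__X
__XXXX__X
_______X_
__XX_X__X
_X___XX_X
XXX____XX
_X_XX___X
X_X_X__XX
X_____XXX
XXX___XXX
Generation 2: 47 live cells
__XXX_XXX
_X______X
___X_XXXX
_____XXXX
__X_XX__X
X__XXXX_X
X__XXXX_X
____X____
X_X_XXX__
X_XX_X___
XX____X_X
Generation 3: 23 live cells
__XX___XX
_________
____XX___
___X_____
________X
_XX_____X
______X__
_X_____X_
__X___X__
X_XX___X_
XXX______

Cell (6,3) at generation 3: 0 -> dead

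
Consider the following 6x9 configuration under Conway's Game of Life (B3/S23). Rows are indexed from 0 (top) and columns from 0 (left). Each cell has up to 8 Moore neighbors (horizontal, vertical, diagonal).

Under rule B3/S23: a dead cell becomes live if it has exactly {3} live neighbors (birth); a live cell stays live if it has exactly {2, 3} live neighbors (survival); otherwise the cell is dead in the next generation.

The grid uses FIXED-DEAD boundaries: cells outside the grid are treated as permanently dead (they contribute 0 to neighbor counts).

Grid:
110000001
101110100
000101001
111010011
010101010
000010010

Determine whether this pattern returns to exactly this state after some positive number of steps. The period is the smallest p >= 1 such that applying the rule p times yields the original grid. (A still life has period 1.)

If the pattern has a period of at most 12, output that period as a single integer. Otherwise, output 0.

Answer: 0

Derivation:
Simulating and comparing each generation to the original:
Gen 0 (original, given above): 23 live cells
Gen 1: 26 live cells, differs from original
Gen 2: 20 live cells, differs from original
Gen 3: 21 live cells, differs from original
Gen 4: 21 live cells, differs from original
Gen 5: 21 live cells, differs from original
Gen 6: 22 live cells, differs from original
Gen 7: 16 live cells, differs from original
Gen 8: 17 live cells, differs from original
Gen 9: 17 live cells, differs from original
Gen 10: 13 live cells, differs from original
Gen 11: 15 live cells, differs from original
Gen 12: 17 live cells, differs from original
No period found within 12 steps.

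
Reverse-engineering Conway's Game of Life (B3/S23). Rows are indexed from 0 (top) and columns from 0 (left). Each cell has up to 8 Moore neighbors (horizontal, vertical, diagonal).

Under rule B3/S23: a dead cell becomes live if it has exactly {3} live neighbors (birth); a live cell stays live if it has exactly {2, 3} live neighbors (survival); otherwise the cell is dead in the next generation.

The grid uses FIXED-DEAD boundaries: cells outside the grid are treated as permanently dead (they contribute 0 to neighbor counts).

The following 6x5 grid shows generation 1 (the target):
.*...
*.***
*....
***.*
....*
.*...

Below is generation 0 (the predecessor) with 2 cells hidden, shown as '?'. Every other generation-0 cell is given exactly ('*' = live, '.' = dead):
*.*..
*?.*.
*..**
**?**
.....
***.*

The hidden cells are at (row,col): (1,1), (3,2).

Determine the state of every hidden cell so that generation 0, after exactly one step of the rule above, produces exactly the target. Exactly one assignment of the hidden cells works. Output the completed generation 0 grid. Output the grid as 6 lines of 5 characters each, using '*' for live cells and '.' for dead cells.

Answer: *.*..
*..*.
*..**
*****
.....
***.*

Derivation:
Hidden generation-0 cells (in order): (1,1), (3,2).
A hidden cell only influences target cells in its own 3x3 neighborhood. Try each of the 2^2 = 4 assignments, step the completed generation 0 forward once under B3/S23, and compare with the target:
  (1,1)=. (3,2)=. -> step gives (3,3)='*' but target has '.' -> reject
  (1,1)=. (3,2)=* -> step reproduces the target at every cell -> ACCEPT
  (1,1)=* (3,2)=. -> step gives (0,0)='*' but target has '.' -> reject
  (1,1)=* (3,2)=* -> step gives (0,0)='*' but target has '.' -> reject
Unique solution: (1,1)=dead, (3,2)=live.
Check: live-neighbor counts of every cell in the completed generation 0:
13121
24333
35554
23343
46553
12120
Applying B3/S23 to generation 0 with these counts gives:
.*...
*.***
*....
***.*
....*
.*...
which matches the target exactly.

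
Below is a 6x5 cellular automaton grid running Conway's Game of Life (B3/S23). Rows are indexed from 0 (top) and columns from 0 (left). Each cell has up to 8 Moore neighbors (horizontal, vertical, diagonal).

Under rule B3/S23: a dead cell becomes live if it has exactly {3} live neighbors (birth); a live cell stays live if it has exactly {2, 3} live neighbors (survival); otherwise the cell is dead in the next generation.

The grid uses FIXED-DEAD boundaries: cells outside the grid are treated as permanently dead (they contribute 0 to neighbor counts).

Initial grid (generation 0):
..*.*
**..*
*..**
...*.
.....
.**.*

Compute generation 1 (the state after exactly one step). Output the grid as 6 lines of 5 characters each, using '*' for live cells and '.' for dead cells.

Simulating step by step:
Generation 0 (given above): 12 live cells
Generation 1: 15 live cells
(generation 1 grid is the final answer)

Answer: .*.*.
***.*
*****
...**
..**.
.....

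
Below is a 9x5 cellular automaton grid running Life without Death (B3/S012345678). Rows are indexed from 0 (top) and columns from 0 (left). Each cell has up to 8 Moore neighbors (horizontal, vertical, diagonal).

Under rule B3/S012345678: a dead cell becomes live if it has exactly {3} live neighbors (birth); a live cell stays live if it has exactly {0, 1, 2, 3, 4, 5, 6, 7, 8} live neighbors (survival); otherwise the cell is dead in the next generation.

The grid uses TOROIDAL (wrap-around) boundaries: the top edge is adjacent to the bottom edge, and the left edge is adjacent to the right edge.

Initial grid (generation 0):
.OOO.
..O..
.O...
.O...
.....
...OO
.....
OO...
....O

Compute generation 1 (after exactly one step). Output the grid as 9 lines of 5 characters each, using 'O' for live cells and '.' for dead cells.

Answer: .OOO.
..OO.
.OO..
.O...
.....
...OO
O...O
OO...
...OO

Derivation:
Simulating step by step:
Generation 0 (given above): 11 live cells
Generation 1: 16 live cells
(generation 1 grid is the final answer)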